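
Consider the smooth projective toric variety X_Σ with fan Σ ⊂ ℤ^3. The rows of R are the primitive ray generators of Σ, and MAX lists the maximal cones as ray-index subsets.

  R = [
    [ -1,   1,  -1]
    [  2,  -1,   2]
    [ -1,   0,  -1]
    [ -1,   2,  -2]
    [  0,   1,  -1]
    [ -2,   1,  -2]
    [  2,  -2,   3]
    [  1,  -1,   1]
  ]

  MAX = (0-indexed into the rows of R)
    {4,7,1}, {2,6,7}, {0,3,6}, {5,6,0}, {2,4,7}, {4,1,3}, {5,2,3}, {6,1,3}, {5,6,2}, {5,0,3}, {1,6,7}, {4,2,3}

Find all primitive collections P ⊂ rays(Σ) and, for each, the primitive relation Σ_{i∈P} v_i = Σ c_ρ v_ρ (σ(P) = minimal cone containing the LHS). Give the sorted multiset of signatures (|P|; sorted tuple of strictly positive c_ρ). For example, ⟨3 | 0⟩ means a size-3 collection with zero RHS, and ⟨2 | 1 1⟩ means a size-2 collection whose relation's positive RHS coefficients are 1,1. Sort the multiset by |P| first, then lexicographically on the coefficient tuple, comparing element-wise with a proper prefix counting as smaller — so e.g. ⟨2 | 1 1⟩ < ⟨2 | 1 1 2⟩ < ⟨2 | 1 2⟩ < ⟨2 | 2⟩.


12 collections generate NE(X_Σ); each relation:

  P={0,7}:  v_{0} + v_{7} = 0 ; sig = ⟨2 | 0⟩
  P={1,5}:  v_{1} + v_{5} = 0 ; sig = ⟨2 | 0⟩
  P={0,2}:  v_{0} + v_{2} = v_{5} ; sig = ⟨2 | 1⟩
  P={0,4}:  v_{0} + v_{4} = v_{3} ; sig = ⟨2 | 1⟩
  P={1,2}:  v_{1} + v_{2} = v_{7} ; sig = ⟨2 | 1⟩
  P={3,7}:  v_{3} + v_{7} = v_{4} ; sig = ⟨2 | 1⟩
  P={4,6}:  v_{4} + v_{6} = v_{1} ; sig = ⟨2 | 1⟩
  P={5,7}:  v_{5} + v_{7} = v_{2} ; sig = ⟨2 | 1⟩
  P={0,1}:  v_{0} + v_{1} = v_{3} + v_{6} ; sig = ⟨2 | 1 1⟩
  P={4,5}:  v_{4} + v_{5} = v_{2} + v_{3} ; sig = ⟨2 | 1 1⟩
  P={2,3,6}:  v_{2} + v_{3} + v_{6} = 0 ; sig = ⟨3 | 0⟩
  P={3,5,6}:  v_{3} + v_{5} + v_{6} = v_{0} ; sig = ⟨3 | 1⟩

Hence PRS(X_Σ) =
[⟨2 | 0⟩, ⟨2 | 0⟩, ⟨2 | 1⟩, ⟨2 | 1⟩, ⟨2 | 1⟩, ⟨2 | 1⟩, ⟨2 | 1⟩, ⟨2 | 1⟩, ⟨2 | 1 1⟩, ⟨2 | 1 1⟩, ⟨3 | 0⟩, ⟨3 | 1⟩]


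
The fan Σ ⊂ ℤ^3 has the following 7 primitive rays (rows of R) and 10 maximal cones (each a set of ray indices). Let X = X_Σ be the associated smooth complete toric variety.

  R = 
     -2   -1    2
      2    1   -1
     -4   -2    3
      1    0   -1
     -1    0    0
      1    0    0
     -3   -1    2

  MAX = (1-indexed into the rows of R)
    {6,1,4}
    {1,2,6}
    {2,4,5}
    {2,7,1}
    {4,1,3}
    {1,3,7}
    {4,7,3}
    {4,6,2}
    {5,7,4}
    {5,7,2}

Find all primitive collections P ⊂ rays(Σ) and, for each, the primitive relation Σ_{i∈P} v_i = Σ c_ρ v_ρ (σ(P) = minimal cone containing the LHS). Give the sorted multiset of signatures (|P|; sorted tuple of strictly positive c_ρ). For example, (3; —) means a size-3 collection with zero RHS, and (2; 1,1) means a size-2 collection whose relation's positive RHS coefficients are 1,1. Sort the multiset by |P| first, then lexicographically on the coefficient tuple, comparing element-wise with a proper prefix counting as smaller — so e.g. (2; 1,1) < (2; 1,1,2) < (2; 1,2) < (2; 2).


Primitive collections (9):

  P={5,6}:  v_{5} + v_{6} = 0  ⟹  sig = (2; —)
  P={1,5}:  v_{1} + v_{5} = v_{7}  ⟹  sig = (2; 1)
  P={2,3}:  v_{2} + v_{3} = v_{1}  ⟹  sig = (2; 1)
  P={6,7}:  v_{6} + v_{7} = v_{1}  ⟹  sig = (2; 1)
  P={3,5}:  v_{3} + v_{5} = v_{4} + 2·v_{7}  ⟹  sig = (2; 1,2)
  P={3,6}:  v_{3} + v_{6} = 2·v_{1} + v_{4}  ⟹  sig = (2; 1,2)
  P={2,4,7}:  v_{2} + v_{4} + v_{7} = 0  ⟹  sig = (3; —)
  P={1,2,4}:  v_{1} + v_{2} + v_{4} = v_{6}  ⟹  sig = (3; 1)
  P={1,4,7}:  v_{1} + v_{4} + v_{7} = v_{3}  ⟹  sig = (3; 1)

Sorted signature multiset PRS(X):
    (2; —)
    (2; 1)
    (2; 1)
    (2; 1)
    (2; 1,2)
    (2; 1,2)
    (3; —)
    (3; 1)
    (3; 1)


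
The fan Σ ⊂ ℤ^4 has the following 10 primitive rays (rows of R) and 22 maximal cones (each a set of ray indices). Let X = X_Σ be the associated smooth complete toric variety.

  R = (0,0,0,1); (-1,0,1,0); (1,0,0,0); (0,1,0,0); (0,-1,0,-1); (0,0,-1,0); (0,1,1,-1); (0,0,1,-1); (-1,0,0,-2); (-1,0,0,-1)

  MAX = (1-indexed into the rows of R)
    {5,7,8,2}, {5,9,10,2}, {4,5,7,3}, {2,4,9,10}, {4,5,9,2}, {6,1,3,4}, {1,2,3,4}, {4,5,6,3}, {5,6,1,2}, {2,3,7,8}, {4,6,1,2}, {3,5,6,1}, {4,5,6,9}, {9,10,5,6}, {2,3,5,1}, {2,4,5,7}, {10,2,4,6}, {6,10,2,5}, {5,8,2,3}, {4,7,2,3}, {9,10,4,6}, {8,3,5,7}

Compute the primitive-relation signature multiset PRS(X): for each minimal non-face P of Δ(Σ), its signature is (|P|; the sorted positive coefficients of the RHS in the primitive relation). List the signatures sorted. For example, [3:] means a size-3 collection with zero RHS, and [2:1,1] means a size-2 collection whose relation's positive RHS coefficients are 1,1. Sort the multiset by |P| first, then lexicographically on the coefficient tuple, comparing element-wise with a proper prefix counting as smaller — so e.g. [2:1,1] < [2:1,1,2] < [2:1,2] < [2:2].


Δ(Σ) — 10 vertices, 20 min non-faces:

  P={1,9}:  v_{1} + v_{9} = v_{10} — sig = [2:1]
  P={4,8}:  v_{4} + v_{8} = v_{7} — sig = [2:1]
  P={1,8}:  v_{1} + v_{8} = v_{2} + v_{3} — sig = [2:1,1]
  P={1,10}:  v_{1} + v_{10} = v_{2} + v_{6} — sig = [2:1,1]
  P={3,10}:  v_{3} + v_{10} = v_{4} + v_{5} — sig = [2:1,1]
  P={6,8}:  v_{6} + v_{8} = v_{4} + v_{5} — sig = [2:1,1]
  P={1,7}:  v_{1} + v_{7} = v_{2} + v_{3} + v_{4} — sig = [2:1,1,1]
  P={6,7}:  v_{6} + v_{7} = 2·v_{4} + v_{5} — sig = [2:1,2]
  P={8,10}:  v_{8} + v_{10} = v_{2} + 2·v_{4} + 2·v_{5} — sig = [2:1,2,2]
  P={7,10}:  v_{7} + v_{10} = v_{2} + 3·v_{4} + 2·v_{5} — sig = [2:1,2,3]
  P={8,9}:  v_{8} + v_{9} = v_{2} + 3·v_{4} + 3·v_{5} — sig = [2:1,3,3]
  P={7,9}:  v_{7} + v_{9} = v_{2} + 4·v_{4} + 3·v_{5} — sig = [2:1,3,4]
  P={3,9}:  v_{3} + v_{9} = 2·v_{4} + 2·v_{5} — sig = [2:2,2]
  P={1,4,5}:  v_{1} + v_{4} + v_{5} = 0 — sig = [3:]
  P={2,3,6}:  v_{2} + v_{3} + v_{6} = 0 — sig = [3:]
  P={4,5,10}:  v_{4} + v_{5} + v_{10} = v_{9} — sig = [3:1]
  P={2,6,9}:  v_{2} + v_{6} + v_{9} = 2·v_{10} — sig = [3:2]
  P={2,3,4,5}:  v_{2} + v_{3} + v_{4} + v_{5} = v_{8} — sig = [4:1]
  P={2,4,5,6}:  v_{2} + v_{4} + v_{5} + v_{6} = v_{10} — sig = [4:1]
  P={2,3,5,7}:  v_{2} + v_{3} + v_{5} + v_{7} = 2·v_{8} — sig = [4:2]

Signatures (|P|; sorted positive RHS coefficients), sorted:
[[2:1], [2:1], [2:1,1], [2:1,1], [2:1,1], [2:1,1], [2:1,1,1], [2:1,2], [2:1,2,2], [2:1,2,3], [2:1,3,3], [2:1,3,4], [2:2,2], [3:], [3:], [3:1], [3:2], [4:1], [4:1], [4:2]]


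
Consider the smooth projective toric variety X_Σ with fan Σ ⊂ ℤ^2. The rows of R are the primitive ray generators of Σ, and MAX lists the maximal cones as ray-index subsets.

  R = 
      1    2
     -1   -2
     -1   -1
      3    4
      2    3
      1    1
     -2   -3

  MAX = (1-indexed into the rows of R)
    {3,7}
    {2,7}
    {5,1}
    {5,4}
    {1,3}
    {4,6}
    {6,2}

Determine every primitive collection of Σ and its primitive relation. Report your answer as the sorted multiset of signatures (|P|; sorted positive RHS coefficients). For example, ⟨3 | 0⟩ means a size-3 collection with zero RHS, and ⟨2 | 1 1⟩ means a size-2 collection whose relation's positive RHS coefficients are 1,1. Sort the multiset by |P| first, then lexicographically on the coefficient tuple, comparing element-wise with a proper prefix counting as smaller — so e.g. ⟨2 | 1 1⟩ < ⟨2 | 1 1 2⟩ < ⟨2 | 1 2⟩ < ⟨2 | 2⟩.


Σ has 14 primitive collections:

  {1,2}:  v_{1} + v_{2} = 0 — sig = ⟨2 | 0⟩
  {3,6}:  v_{3} + v_{6} = 0 — sig = ⟨2 | 0⟩
  {5,7}:  v_{5} + v_{7} = 0 — sig = ⟨2 | 0⟩
  {1,6}:  v_{1} + v_{6} = v_{5} — sig = ⟨2 | 1⟩
  {1,7}:  v_{1} + v_{7} = v_{3} — sig = ⟨2 | 1⟩
  {2,3}:  v_{2} + v_{3} = v_{7} — sig = ⟨2 | 1⟩
  {2,5}:  v_{2} + v_{5} = v_{6} — sig = ⟨2 | 1⟩
  {3,4}:  v_{3} + v_{4} = v_{5} — sig = ⟨2 | 1⟩
  {3,5}:  v_{3} + v_{5} = v_{1} — sig = ⟨2 | 1⟩
  {4,7}:  v_{4} + v_{7} = v_{6} — sig = ⟨2 | 1⟩
  {5,6}:  v_{5} + v_{6} = v_{4} — sig = ⟨2 | 1⟩
  {6,7}:  v_{6} + v_{7} = v_{2} — sig = ⟨2 | 1⟩
  {1,4}:  v_{1} + v_{4} = 2·v_{5} — sig = ⟨2 | 2⟩
  {2,4}:  v_{2} + v_{4} = 2·v_{6} — sig = ⟨2 | 2⟩

so the primitive-relation signature multiset is
{ ⟨2 | 0⟩ ×3,  ⟨2 | 1⟩ ×9,  ⟨2 | 2⟩ ×2 }


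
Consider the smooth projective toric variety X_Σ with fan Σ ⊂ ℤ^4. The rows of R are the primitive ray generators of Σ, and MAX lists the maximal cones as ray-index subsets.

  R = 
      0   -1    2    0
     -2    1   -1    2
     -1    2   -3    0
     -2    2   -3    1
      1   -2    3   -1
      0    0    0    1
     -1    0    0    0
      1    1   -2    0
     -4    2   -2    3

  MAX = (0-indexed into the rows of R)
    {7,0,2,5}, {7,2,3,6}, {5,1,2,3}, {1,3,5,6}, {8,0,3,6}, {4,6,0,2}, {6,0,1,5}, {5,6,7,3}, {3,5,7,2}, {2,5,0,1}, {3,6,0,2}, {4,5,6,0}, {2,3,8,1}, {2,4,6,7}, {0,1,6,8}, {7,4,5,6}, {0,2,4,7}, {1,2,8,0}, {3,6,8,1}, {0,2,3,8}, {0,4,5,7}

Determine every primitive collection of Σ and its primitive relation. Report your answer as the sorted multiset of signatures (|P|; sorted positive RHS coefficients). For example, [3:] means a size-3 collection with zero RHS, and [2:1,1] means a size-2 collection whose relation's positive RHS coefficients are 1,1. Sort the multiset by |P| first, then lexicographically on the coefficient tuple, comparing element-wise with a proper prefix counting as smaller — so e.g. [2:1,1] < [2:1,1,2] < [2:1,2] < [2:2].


Δ(Σ) — 9 vertices, 14 min non-faces:

  P={3,4}:  v_{3} + v_{4} = v_{6}  →  sig = [2:1]
  P={1,4}:  v_{1} + v_{4} = v_{0} + v_{5} + v_{6}  →  sig = [2:1,1,1]
  P={4,8}:  v_{4} + v_{8} = v_{0} + v_{1} + v_{6}  →  sig = [2:1,1,1]
  P={7,8}:  v_{7} + v_{8} = v_{1} + v_{2} + v_{5}  →  sig = [2:1,1,1]
  P={1,7}:  v_{1} + v_{7} = v_{2} + 2·v_{5}  →  sig = [2:1,2]
  P={5,8}:  v_{5} + v_{8} = 2·v_{1}  →  sig = [2:2]
  P={0,6,7}:  v_{0} + v_{6} + v_{7} = 0  →  sig = [3:]
  P={2,4,5}:  v_{2} + v_{4} + v_{5} = 0  →  sig = [3:]
  P={0,1,3}:  v_{0} + v_{1} + v_{3} = v_{8}  →  sig = [3:1]
  P={0,3,5}:  v_{0} + v_{3} + v_{5} = v_{1}  →  sig = [3:1]
  P={2,5,6}:  v_{2} + v_{5} + v_{6} = v_{3}  →  sig = [3:1]
  P={0,3,7}:  v_{0} + v_{3} + v_{7} = v_{2} + v_{5}  →  sig = [3:1,1]
  P={1,2,6}:  v_{1} + v_{2} + v_{6} = v_{0} + 2·v_{3}  →  sig = [3:1,2]
  P={2,6,8}:  v_{2} + v_{6} + v_{8} = 2·v_{0} + 3·v_{3}  →  sig = [3:2,3]

Sorted signature multiset PRS(X):
    [2:1]
    [2:1,1,1]
    [2:1,1,1]
    [2:1,1,1]
    [2:1,2]
    [2:2]
    [3:]
    [3:]
    [3:1]
    [3:1]
    [3:1]
    [3:1,1]
    [3:1,2]
    [3:2,3]


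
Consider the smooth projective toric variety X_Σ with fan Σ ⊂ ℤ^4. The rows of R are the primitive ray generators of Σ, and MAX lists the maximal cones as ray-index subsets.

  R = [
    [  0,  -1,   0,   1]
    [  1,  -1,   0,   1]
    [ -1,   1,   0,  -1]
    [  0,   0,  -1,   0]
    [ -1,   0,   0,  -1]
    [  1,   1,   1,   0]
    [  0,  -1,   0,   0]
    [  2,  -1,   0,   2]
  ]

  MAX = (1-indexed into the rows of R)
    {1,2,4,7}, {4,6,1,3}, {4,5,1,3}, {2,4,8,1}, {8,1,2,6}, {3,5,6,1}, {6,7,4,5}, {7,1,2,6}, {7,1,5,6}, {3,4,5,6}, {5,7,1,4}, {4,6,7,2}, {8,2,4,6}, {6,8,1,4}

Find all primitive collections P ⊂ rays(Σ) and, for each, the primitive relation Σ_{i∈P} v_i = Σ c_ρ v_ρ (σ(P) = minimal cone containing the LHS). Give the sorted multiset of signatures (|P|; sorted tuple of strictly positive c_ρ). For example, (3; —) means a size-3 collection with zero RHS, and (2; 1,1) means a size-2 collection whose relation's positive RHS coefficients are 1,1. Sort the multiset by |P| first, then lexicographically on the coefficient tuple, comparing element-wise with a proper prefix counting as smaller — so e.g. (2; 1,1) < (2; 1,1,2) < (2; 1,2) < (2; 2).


Σ has 9 primitive collections:

  • {2,3}:  v_{2} + v_{3} = 0  →  sig = (2; —)
  • {2,5}:  v_{2} + v_{5} = v_{7}  →  sig = (2; 1)
  • {3,7}:  v_{3} + v_{7} = v_{5}  →  sig = (2; 1)
  • {5,8}:  v_{5} + v_{8} = v_{2}  →  sig = (2; 1)
  • {3,8}:  v_{3} + v_{8} = v_{1} + v_{4} + v_{6}  →  sig = (2; 1,1,1)
  • {7,8}:  v_{7} + v_{8} = 2·v_{2}  →  sig = (2; 2)
  • {1,4,5,6}:  v_{1} + v_{4} + v_{5} + v_{6} = 0  →  sig = (4; —)
  • {1,2,4,6}:  v_{1} + v_{2} + v_{4} + v_{6} = v_{8}  →  sig = (4; 1)
  • {1,4,6,7}:  v_{1} + v_{4} + v_{6} + v_{7} = v_{2}  →  sig = (4; 1)

Signatures (|P|; sorted positive RHS coefficients), sorted:
    (2; —)
    (2; 1)
    (2; 1)
    (2; 1)
    (2; 1,1,1)
    (2; 2)
    (4; —)
    (4; 1)
    (4; 1)


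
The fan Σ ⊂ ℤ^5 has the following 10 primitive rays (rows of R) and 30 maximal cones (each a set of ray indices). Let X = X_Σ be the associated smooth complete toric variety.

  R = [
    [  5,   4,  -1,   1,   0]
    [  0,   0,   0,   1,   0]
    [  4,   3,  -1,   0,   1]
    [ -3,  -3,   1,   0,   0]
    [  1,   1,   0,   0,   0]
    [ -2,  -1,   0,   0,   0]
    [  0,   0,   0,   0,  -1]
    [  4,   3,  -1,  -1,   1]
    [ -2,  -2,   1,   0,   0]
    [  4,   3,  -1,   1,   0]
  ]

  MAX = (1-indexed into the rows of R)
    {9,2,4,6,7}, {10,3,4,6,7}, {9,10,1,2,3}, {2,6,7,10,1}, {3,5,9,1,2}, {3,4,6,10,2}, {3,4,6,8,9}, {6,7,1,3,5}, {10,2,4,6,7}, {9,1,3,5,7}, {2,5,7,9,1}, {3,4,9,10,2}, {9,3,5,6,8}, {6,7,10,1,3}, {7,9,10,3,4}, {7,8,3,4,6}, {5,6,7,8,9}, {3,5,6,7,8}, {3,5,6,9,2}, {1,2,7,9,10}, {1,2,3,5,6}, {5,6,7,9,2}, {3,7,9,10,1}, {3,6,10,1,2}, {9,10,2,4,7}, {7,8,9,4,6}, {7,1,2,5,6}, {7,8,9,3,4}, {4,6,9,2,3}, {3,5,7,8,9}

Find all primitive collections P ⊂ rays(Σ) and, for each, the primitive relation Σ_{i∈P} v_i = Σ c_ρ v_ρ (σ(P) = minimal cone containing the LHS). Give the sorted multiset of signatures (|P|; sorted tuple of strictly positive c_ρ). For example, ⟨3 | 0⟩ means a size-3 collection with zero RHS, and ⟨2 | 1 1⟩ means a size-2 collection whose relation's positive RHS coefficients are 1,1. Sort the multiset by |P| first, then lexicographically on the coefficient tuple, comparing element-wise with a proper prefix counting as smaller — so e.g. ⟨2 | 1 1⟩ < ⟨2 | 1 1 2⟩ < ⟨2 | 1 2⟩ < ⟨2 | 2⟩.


10 minimal non-faces of Δ(Σ) (on 10 rays):

  P={2,8}:  v_{2} + v_{8} = v_{3}  so sig = ⟨2 | 1⟩
  P={4,5}:  v_{4} + v_{5} = v_{9}  so sig = ⟨2 | 1⟩
  P={5,10}:  v_{5} + v_{10} = v_{1}  so sig = ⟨2 | 1⟩
  P={1,4}:  v_{1} + v_{4} = v_{9} + v_{10}  so sig = ⟨2 | 1 1⟩
  P={1,8}:  v_{1} + v_{8} = 2·v_{3} + v_{5} + v_{7}  so sig = ⟨2 | 1 1 2⟩
  P={8,10}:  v_{8} + v_{10} = 2·v_{3} + v_{7}  so sig = ⟨2 | 1 2⟩
  P={2,3,7}:  v_{2} + v_{3} + v_{7} = v_{10}  so sig = ⟨3 | 1⟩
  P={6,9,10}:  v_{6} + v_{9} + v_{10} = v_{2}  so sig = ⟨3 | 1⟩
  P={1,6,9}:  v_{1} + v_{6} + v_{9} = v_{2} + v_{5}  so sig = ⟨3 | 1 1⟩
  P={3,6,7,9}:  v_{3} + v_{6} + v_{7} + v_{9} = 0  so sig = ⟨4 | 0⟩

Hence PRS(X_Σ) =
[⟨2 | 1⟩, ⟨2 | 1⟩, ⟨2 | 1⟩, ⟨2 | 1 1⟩, ⟨2 | 1 1 2⟩, ⟨2 | 1 2⟩, ⟨3 | 1⟩, ⟨3 | 1⟩, ⟨3 | 1 1⟩, ⟨4 | 0⟩]


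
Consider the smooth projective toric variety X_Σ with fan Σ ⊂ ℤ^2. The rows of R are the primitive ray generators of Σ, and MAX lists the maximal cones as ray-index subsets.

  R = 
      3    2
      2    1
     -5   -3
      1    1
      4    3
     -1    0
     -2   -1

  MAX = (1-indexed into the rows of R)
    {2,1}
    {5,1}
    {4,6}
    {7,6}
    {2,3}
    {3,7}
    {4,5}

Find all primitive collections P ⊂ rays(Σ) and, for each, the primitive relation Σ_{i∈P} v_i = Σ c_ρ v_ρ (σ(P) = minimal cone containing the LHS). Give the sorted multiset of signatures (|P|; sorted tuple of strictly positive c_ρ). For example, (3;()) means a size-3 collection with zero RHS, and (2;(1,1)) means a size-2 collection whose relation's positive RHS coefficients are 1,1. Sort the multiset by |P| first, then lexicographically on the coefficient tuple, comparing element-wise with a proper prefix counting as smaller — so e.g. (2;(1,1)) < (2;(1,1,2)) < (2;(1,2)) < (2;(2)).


Primitive collections (14):

  {2,7}:  v_{2} + v_{7} = 0  →  sig = (2;())
  {1,3}:  v_{1} + v_{3} = v_{7}  →  sig = (2;(1))
  {1,4}:  v_{1} + v_{4} = v_{5}  →  sig = (2;(1))
  {1,7}:  v_{1} + v_{7} = v_{4}  →  sig = (2;(1))
  {2,4}:  v_{2} + v_{4} = v_{1}  →  sig = (2;(1))
  {2,6}:  v_{2} + v_{6} = v_{4}  →  sig = (2;(1))
  {3,5}:  v_{3} + v_{5} = v_{6}  →  sig = (2;(1))
  {4,7}:  v_{4} + v_{7} = v_{6}  →  sig = (2;(1))
  {1,6}:  v_{1} + v_{6} = 2·v_{4}  →  sig = (2;(2))
  {2,5}:  v_{2} + v_{5} = 2·v_{1}  →  sig = (2;(2))
  {3,4}:  v_{3} + v_{4} = 2·v_{7}  →  sig = (2;(2))
  {5,7}:  v_{5} + v_{7} = 2·v_{4}  →  sig = (2;(2))
  {3,6}:  v_{3} + v_{6} = 3·v_{7}  →  sig = (2;(3))
  {5,6}:  v_{5} + v_{6} = 3·v_{4}  →  sig = (2;(3))

Hence PRS(X_Σ) =
{ (2;()),  (2;(1)) ×7,  (2;(2)) ×4,  (2;(3)) ×2 }


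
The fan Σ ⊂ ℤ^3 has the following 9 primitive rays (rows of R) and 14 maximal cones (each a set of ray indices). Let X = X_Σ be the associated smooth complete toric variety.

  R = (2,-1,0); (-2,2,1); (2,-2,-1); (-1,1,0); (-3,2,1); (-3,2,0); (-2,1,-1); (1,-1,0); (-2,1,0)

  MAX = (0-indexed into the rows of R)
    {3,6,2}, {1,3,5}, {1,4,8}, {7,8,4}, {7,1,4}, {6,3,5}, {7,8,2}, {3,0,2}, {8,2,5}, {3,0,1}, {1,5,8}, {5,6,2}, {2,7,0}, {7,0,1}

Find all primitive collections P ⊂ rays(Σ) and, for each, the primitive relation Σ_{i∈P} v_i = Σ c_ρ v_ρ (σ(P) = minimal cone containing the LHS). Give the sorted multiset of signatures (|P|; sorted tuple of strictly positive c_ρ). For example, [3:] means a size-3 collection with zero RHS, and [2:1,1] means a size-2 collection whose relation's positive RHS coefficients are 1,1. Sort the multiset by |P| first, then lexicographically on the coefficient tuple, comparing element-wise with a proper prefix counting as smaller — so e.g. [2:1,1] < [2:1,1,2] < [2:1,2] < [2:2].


The 17 primitive collections of Σ (r=9, n=3):

  P={0,8}:  v_{0} + v_{8} = 0  so sig = [2:]
  P={1,2}:  v_{1} + v_{2} = 0  so sig = [2:]
  P={3,7}:  v_{3} + v_{7} = 0  so sig = [2:]
  P={0,5}:  v_{0} + v_{5} = v_{3}  so sig = [2:1]
  P={3,8}:  v_{3} + v_{8} = v_{5}  so sig = [2:1]
  P={5,7}:  v_{5} + v_{7} = v_{8}  so sig = [2:1]
  P={0,4}:  v_{0} + v_{4} = v_{1} + v_{7}  so sig = [2:1,1]
  P={1,6}:  v_{1} + v_{6} = v_{3} + v_{5}  so sig = [2:1,1]
  P={2,4}:  v_{2} + v_{4} = v_{7} + v_{8}  so sig = [2:1,1]
  P={3,4}:  v_{3} + v_{4} = v_{1} + v_{8}  so sig = [2:1,1]
  P={4,6}:  v_{4} + v_{6} = v_{5} + v_{8}  so sig = [2:1,1]
  P={6,7}:  v_{6} + v_{7} = v_{2} + v_{5}  so sig = [2:1,1]
  P={0,6}:  v_{0} + v_{6} = v_{2} + 2·v_{3}  so sig = [2:1,2]
  P={4,5}:  v_{4} + v_{5} = v_{1} + 2·v_{8}  so sig = [2:1,2]
  P={6,8}:  v_{6} + v_{8} = v_{2} + 2·v_{5}  so sig = [2:1,2]
  P={1,7,8}:  v_{1} + v_{7} + v_{8} = v_{4}  so sig = [3:1]
  P={2,3,5}:  v_{2} + v_{3} + v_{5} = v_{6}  so sig = [3:1]

so the primitive-relation signature multiset is
    |P|=2: 15 collections, coeffs (), (), (), (1), (1), (1), (1,1), (1,1), (1,1), (1,1), (1,1), (1,1), (1,2), (1,2), (1,2)
    |P|=3: 2 collections, coeffs (1), (1)


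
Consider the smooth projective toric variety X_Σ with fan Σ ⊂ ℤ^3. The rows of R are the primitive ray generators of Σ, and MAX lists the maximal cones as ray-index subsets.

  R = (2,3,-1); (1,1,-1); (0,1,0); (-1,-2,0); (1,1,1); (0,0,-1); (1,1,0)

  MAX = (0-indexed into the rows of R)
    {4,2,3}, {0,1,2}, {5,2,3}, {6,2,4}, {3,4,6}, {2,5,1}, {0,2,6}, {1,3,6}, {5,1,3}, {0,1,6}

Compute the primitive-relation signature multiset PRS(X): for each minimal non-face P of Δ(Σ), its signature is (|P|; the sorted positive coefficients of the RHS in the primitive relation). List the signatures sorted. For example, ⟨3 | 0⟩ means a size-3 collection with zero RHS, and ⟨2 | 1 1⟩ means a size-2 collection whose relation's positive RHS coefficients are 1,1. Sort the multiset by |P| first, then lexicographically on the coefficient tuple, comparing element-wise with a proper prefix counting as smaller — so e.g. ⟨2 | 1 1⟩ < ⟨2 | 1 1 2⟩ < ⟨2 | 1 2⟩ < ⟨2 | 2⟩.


|primitive collections| = 9. Relations:

  {0,3}:  v_{0} + v_{3} = v_{1}  →  sig = ⟨2 | 1⟩
  {4,5}:  v_{4} + v_{5} = v_{6}  →  sig = ⟨2 | 1⟩
  {5,6}:  v_{5} + v_{6} = v_{1}  →  sig = ⟨2 | 1⟩
  {0,5}:  v_{0} + v_{5} = 2·v_{1} + v_{2}  →  sig = ⟨2 | 1 2⟩
  {0,4}:  v_{0} + v_{4} = v_{2} + 3·v_{6}  →  sig = ⟨2 | 1 3⟩
  {1,4}:  v_{1} + v_{4} = 2·v_{6}  →  sig = ⟨2 | 2⟩
  {2,3,6}:  v_{2} + v_{3} + v_{6} = 0  →  sig = ⟨3 | 0⟩
  {1,2,3}:  v_{1} + v_{2} + v_{3} = v_{5}  →  sig = ⟨3 | 1⟩
  {1,2,6}:  v_{1} + v_{2} + v_{6} = v_{0}  →  sig = ⟨3 | 1⟩

Signatures (|P|; sorted positive RHS coefficients), sorted:
    ⟨2 | 1⟩
    ⟨2 | 1⟩
    ⟨2 | 1⟩
    ⟨2 | 1 2⟩
    ⟨2 | 1 3⟩
    ⟨2 | 2⟩
    ⟨3 | 0⟩
    ⟨3 | 1⟩
    ⟨3 | 1⟩


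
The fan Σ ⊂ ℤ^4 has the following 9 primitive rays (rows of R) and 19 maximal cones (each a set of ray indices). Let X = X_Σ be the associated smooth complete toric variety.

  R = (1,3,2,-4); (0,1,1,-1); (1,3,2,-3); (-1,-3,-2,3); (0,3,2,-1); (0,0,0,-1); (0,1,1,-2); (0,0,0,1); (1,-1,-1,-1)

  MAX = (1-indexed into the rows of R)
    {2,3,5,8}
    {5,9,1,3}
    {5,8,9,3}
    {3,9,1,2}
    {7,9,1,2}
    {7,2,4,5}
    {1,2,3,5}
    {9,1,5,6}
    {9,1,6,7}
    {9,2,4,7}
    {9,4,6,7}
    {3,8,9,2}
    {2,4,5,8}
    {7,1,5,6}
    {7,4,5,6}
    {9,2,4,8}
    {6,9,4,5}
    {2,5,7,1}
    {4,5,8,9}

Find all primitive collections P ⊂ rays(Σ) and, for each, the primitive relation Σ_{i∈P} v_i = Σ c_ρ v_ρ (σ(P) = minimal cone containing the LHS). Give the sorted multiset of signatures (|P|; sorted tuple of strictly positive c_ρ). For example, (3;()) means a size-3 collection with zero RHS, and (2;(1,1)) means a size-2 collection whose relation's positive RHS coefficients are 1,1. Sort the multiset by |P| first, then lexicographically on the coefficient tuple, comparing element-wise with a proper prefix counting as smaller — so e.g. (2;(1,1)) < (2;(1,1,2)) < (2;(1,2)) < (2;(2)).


Minimal non-faces — 10 found among 9 rays, 19 max cones:

  • {3,4}:  v_{3} + v_{4} = 0  ⟹  sig = (2;())
  • {6,8}:  v_{6} + v_{8} = 0  ⟹  sig = (2;())
  • {1,4}:  v_{1} + v_{4} = v_{6}  ⟹  sig = (2;(1))
  • {1,8}:  v_{1} + v_{8} = v_{3}  ⟹  sig = (2;(1))
  • {2,6}:  v_{2} + v_{6} = v_{7}  ⟹  sig = (2;(1))
  • {3,6}:  v_{3} + v_{6} = v_{1}  ⟹  sig = (2;(1))
  • {7,8}:  v_{7} + v_{8} = v_{2}  ⟹  sig = (2;(1))
  • {3,7}:  v_{3} + v_{7} = v_{1} + v_{2}  ⟹  sig = (2;(1,1))
  • {2,5,9}:  v_{2} + v_{5} + v_{9} = v_{3}  ⟹  sig = (3;(1))
  • {5,7,9}:  v_{5} + v_{7} + v_{9} = v_{1}  ⟹  sig = (3;(1))

so the primitive-relation signature multiset is
    (2;())
    (2;())
    (2;(1))
    (2;(1))
    (2;(1))
    (2;(1))
    (2;(1))
    (2;(1,1))
    (3;(1))
    (3;(1))


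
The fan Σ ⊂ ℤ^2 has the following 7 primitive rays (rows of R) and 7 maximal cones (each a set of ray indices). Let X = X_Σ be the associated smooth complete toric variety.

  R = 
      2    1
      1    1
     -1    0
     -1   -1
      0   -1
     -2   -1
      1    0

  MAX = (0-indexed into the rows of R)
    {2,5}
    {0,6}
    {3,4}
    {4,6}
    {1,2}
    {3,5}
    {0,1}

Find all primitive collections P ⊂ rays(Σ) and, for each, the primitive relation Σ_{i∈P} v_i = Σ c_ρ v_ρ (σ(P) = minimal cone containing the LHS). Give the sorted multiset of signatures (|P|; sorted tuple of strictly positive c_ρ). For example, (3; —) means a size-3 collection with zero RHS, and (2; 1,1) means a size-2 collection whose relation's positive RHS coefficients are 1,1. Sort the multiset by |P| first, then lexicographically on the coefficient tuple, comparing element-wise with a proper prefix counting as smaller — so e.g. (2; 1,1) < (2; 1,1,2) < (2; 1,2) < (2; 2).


Δ(Σ) — 7 vertices, 14 min non-faces:

  • {0,5}:  v_{0} + v_{5} = 0  →  sig = (2; —)
  • {1,3}:  v_{1} + v_{3} = 0  →  sig = (2; —)
  • {2,6}:  v_{2} + v_{6} = 0  →  sig = (2; —)
  • {0,2}:  v_{0} + v_{2} = v_{1}  →  sig = (2; 1)
  • {0,3}:  v_{0} + v_{3} = v_{6}  →  sig = (2; 1)
  • {1,4}:  v_{1} + v_{4} = v_{6}  →  sig = (2; 1)
  • {1,5}:  v_{1} + v_{5} = v_{2}  →  sig = (2; 1)
  • {1,6}:  v_{1} + v_{6} = v_{0}  →  sig = (2; 1)
  • {2,3}:  v_{2} + v_{3} = v_{5}  →  sig = (2; 1)
  • {2,4}:  v_{2} + v_{4} = v_{3}  →  sig = (2; 1)
  • {3,6}:  v_{3} + v_{6} = v_{4}  →  sig = (2; 1)
  • {5,6}:  v_{5} + v_{6} = v_{3}  →  sig = (2; 1)
  • {0,4}:  v_{0} + v_{4} = 2·v_{6}  →  sig = (2; 2)
  • {4,5}:  v_{4} + v_{5} = 2·v_{3}  →  sig = (2; 2)

Sorted signature multiset PRS(X):
    |P|=2: 14 collections, coeffs (), (), (), (1), (1), (1), (1), (1), (1), (1), (1), (1), (2), (2)


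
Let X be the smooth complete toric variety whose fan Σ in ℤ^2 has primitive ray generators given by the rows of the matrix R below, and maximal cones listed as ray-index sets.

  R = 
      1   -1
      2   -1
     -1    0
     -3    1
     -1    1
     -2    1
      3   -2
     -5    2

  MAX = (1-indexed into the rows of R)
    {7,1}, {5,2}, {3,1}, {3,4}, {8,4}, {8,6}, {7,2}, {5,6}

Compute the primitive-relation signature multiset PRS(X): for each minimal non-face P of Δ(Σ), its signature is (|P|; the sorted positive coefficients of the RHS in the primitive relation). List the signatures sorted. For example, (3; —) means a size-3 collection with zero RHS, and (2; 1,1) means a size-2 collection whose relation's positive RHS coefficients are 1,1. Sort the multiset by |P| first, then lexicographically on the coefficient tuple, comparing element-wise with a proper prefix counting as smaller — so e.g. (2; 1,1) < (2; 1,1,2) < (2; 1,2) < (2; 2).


Σ has 20 primitive collections:

  {1,5}:  v_{1} + v_{5} = 0  so sig = (2; —)
  {2,6}:  v_{2} + v_{6} = 0  so sig = (2; —)
  {1,2}:  v_{1} + v_{2} = v_{7}  so sig = (2; 1)
  {1,6}:  v_{1} + v_{6} = v_{3}  so sig = (2; 1)
  {2,3}:  v_{2} + v_{3} = v_{1}  so sig = (2; 1)
  {2,4}:  v_{2} + v_{4} = v_{3}  so sig = (2; 1)
  {2,8}:  v_{2} + v_{8} = v_{4}  so sig = (2; 1)
  {3,5}:  v_{3} + v_{5} = v_{6}  so sig = (2; 1)
  {3,6}:  v_{3} + v_{6} = v_{4}  so sig = (2; 1)
  {4,6}:  v_{4} + v_{6} = v_{8}  so sig = (2; 1)
  {5,7}:  v_{5} + v_{7} = v_{2}  so sig = (2; 1)
  {6,7}:  v_{6} + v_{7} = v_{1}  so sig = (2; 1)
  {1,8}:  v_{1} + v_{8} = v_{3} + v_{4}  so sig = (2; 1,1)
  {4,7}:  v_{4} + v_{7} = v_{1} + v_{3}  so sig = (2; 1,1)
  {1,4}:  v_{1} + v_{4} = 2·v_{3}  so sig = (2; 2)
  {3,7}:  v_{3} + v_{7} = 2·v_{1}  so sig = (2; 2)
  {3,8}:  v_{3} + v_{8} = 2·v_{4}  so sig = (2; 2)
  {4,5}:  v_{4} + v_{5} = 2·v_{6}  so sig = (2; 2)
  {7,8}:  v_{7} + v_{8} = 2·v_{3}  so sig = (2; 2)
  {5,8}:  v_{5} + v_{8} = 3·v_{6}  so sig = (2; 3)

Hence PRS(X_Σ) =
[(2; —), (2; —), (2; 1), (2; 1), (2; 1), (2; 1), (2; 1), (2; 1), (2; 1), (2; 1), (2; 1), (2; 1), (2; 1,1), (2; 1,1), (2; 2), (2; 2), (2; 2), (2; 2), (2; 2), (2; 3)]


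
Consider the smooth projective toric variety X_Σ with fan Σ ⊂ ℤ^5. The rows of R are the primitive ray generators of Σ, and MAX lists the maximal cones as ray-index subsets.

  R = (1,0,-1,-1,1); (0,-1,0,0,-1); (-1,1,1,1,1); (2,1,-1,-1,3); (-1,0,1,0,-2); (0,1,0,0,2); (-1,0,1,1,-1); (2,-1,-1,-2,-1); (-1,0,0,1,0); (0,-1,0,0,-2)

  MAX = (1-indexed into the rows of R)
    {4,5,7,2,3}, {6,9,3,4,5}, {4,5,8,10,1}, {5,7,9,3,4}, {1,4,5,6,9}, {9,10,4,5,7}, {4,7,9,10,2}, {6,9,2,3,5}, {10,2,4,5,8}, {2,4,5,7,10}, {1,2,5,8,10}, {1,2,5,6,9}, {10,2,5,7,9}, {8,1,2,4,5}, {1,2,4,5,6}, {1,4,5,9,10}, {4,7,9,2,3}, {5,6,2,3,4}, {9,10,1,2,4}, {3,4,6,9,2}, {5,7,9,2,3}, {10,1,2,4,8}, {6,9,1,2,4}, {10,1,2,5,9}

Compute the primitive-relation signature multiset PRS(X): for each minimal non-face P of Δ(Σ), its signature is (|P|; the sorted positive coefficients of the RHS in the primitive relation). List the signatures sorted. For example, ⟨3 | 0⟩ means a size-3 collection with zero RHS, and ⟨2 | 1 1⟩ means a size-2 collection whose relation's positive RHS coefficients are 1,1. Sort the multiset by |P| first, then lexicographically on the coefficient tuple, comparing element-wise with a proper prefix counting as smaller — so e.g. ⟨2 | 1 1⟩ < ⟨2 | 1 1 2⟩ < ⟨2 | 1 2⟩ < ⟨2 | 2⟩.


Σ has 11 primitive collections:

  P={1,7}:  v_{1} + v_{7} = 0  so sig = ⟨2 | 0⟩
  P={6,10}:  v_{6} + v_{10} = 0  so sig = ⟨2 | 0⟩
  P={1,3}:  v_{1} + v_{3} = v_{6}  so sig = ⟨2 | 1⟩
  P={3,10}:  v_{3} + v_{10} = v_{7}  so sig = ⟨2 | 1⟩
  P={6,7}:  v_{6} + v_{7} = v_{3}  so sig = ⟨2 | 1⟩
  P={8,9}:  v_{8} + v_{9} = v_{1} + v_{10}  so sig = ⟨2 | 1 1⟩
  P={3,8}:  v_{3} + v_{8} = v_{2} + v_{4} + v_{5}  so sig = ⟨2 | 1 1 1⟩
  P={6,8}:  v_{6} + v_{8} = v_{1} + v_{2} + v_{4} + v_{5}  so sig = ⟨2 | 1 1 1 1⟩
  P={7,8}:  v_{7} + v_{8} = v_{2} + v_{4} + v_{5} + v_{10}  so sig = ⟨2 | 1 1 1 1⟩
  P={2,4,5,9}:  v_{2} + v_{4} + v_{5} + v_{9} = 0  so sig = ⟨4 | 0⟩
  P={1,2,4,5,10}:  v_{1} + v_{2} + v_{4} + v_{5} + v_{10} = v_{8}  so sig = ⟨5 | 1⟩

Signatures (|P|; sorted positive RHS coefficients), sorted:
    |P|=2: 9 collections, coeffs (), (), (1), (1), (1), (1,1), (1,1,1), (1,1,1,1), (1,1,1,1)
    |P|=4: 1 collection, coeffs ()
    |P|=5: 1 collection, coeffs (1)


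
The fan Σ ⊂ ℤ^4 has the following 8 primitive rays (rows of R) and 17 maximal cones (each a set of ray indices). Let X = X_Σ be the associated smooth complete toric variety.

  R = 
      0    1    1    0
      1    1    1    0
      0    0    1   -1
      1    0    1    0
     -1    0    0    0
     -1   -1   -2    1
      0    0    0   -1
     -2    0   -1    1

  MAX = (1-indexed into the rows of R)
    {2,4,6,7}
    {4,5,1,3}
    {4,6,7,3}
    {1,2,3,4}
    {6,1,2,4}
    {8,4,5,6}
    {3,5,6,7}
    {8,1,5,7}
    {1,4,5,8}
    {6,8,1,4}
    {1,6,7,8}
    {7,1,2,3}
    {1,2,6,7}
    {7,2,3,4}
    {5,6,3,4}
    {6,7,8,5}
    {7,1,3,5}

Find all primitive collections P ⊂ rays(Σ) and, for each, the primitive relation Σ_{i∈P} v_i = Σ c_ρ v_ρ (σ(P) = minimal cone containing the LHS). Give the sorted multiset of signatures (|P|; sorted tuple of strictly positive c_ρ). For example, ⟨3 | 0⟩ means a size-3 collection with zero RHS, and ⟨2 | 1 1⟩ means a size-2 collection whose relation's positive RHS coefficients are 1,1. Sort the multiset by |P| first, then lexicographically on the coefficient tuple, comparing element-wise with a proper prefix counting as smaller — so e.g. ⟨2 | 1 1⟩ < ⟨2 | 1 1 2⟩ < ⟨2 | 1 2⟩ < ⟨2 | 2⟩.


Δ(Σ) — 8 vertices, 9 min non-faces:

  {2,5}:  v_{2} + v_{5} = v_{1}  so sig = ⟨2 | 1⟩
  {2,8}:  v_{2} + v_{8} = 2·v_{1} + v_{6}  so sig = ⟨2 | 1 2⟩
  {3,8}:  v_{3} + v_{8} = 2·v_{5}  so sig = ⟨2 | 2⟩
  {2,3,6}:  v_{2} + v_{3} + v_{6} = 0  so sig = ⟨3 | 0⟩
  {1,3,6}:  v_{1} + v_{3} + v_{6} = v_{5}  so sig = ⟨3 | 1⟩
  {1,5,6}:  v_{1} + v_{5} + v_{6} = v_{8}  so sig = ⟨3 | 1⟩
  {4,5,7}:  v_{4} + v_{5} + v_{7} = v_{3}  so sig = ⟨3 | 1⟩
  {4,7,8}:  v_{4} + v_{7} + v_{8} = v_{5}  so sig = ⟨3 | 1⟩
  {1,4,7}:  v_{1} + v_{4} + v_{7} = v_{2} + v_{3}  so sig = ⟨3 | 1 1⟩

so the primitive-relation signature multiset is
{ ⟨2 | 1⟩,  ⟨2 | 1 2⟩,  ⟨2 | 2⟩,  ⟨3 | 0⟩,  ⟨3 | 1⟩ ×4,  ⟨3 | 1 1⟩ }


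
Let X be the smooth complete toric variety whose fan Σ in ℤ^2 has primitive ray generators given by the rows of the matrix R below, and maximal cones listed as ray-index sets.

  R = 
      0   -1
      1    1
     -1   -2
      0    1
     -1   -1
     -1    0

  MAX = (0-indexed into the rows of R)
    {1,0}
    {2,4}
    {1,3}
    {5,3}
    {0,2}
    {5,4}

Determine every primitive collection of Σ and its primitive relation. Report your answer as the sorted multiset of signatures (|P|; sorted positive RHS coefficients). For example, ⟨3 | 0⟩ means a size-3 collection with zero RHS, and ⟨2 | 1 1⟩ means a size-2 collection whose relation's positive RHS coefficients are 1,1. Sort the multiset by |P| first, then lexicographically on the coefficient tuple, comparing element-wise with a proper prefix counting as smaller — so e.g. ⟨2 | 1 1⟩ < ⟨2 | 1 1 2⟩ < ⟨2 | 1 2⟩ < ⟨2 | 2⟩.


Minimal non-faces — 9 found among 6 rays, 6 max cones:

  {0,3}:  v_{0} + v_{3} = 0 — sig = ⟨2 | 0⟩
  {1,4}:  v_{1} + v_{4} = 0 — sig = ⟨2 | 0⟩
  {0,4}:  v_{0} + v_{4} = v_{2} — sig = ⟨2 | 1⟩
  {0,5}:  v_{0} + v_{5} = v_{4} — sig = ⟨2 | 1⟩
  {1,2}:  v_{1} + v_{2} = v_{0} — sig = ⟨2 | 1⟩
  {1,5}:  v_{1} + v_{5} = v_{3} — sig = ⟨2 | 1⟩
  {2,3}:  v_{2} + v_{3} = v_{4} — sig = ⟨2 | 1⟩
  {3,4}:  v_{3} + v_{4} = v_{5} — sig = ⟨2 | 1⟩
  {2,5}:  v_{2} + v_{5} = 2·v_{4} — sig = ⟨2 | 2⟩

Sorted signature multiset PRS(X):
    ⟨2 | 0⟩
    ⟨2 | 0⟩
    ⟨2 | 1⟩
    ⟨2 | 1⟩
    ⟨2 | 1⟩
    ⟨2 | 1⟩
    ⟨2 | 1⟩
    ⟨2 | 1⟩
    ⟨2 | 2⟩


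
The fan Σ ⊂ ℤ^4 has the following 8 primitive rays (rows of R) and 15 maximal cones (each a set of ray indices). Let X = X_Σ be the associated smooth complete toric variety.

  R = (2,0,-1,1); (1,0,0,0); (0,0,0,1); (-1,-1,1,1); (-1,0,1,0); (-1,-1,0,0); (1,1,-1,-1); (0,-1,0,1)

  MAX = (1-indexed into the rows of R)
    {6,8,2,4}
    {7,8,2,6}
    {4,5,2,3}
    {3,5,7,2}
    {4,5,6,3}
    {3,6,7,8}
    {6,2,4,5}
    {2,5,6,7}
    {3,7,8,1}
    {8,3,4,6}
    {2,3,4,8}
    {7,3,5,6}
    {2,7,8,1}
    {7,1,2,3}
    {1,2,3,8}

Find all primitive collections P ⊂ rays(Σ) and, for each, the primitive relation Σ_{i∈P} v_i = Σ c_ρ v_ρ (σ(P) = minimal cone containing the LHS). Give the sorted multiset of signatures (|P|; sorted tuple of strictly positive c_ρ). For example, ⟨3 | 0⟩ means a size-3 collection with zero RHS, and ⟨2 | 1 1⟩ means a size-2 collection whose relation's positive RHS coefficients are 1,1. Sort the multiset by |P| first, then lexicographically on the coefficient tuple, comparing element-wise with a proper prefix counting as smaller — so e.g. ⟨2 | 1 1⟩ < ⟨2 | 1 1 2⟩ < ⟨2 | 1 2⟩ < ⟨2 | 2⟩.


Primitive collections (7):

  {4,7}:  v_{4} + v_{7} = 0 ; sig = ⟨2 | 0⟩
  {5,8}:  v_{5} + v_{8} = v_{4} ; sig = ⟨2 | 1⟩
  {1,5}:  v_{1} + v_{5} = v_{2} + v_{3} ; sig = ⟨2 | 1 1⟩
  {1,4}:  v_{1} + v_{4} = v_{2} + v_{3} + v_{8} ; sig = ⟨2 | 1 1 1⟩
  {1,6}:  v_{1} + v_{6} = v_{7} + 2·v_{8} ; sig = ⟨2 | 1 2⟩
  {2,3,6}:  v_{2} + v_{3} + v_{6} = v_{8} ; sig = ⟨3 | 1⟩
  {2,3,7,8}:  v_{2} + v_{3} + v_{7} + v_{8} = v_{1} ; sig = ⟨4 | 1⟩

Signatures (|P|; sorted positive RHS coefficients), sorted:
[⟨2 | 0⟩, ⟨2 | 1⟩, ⟨2 | 1 1⟩, ⟨2 | 1 1 1⟩, ⟨2 | 1 2⟩, ⟨3 | 1⟩, ⟨4 | 1⟩]


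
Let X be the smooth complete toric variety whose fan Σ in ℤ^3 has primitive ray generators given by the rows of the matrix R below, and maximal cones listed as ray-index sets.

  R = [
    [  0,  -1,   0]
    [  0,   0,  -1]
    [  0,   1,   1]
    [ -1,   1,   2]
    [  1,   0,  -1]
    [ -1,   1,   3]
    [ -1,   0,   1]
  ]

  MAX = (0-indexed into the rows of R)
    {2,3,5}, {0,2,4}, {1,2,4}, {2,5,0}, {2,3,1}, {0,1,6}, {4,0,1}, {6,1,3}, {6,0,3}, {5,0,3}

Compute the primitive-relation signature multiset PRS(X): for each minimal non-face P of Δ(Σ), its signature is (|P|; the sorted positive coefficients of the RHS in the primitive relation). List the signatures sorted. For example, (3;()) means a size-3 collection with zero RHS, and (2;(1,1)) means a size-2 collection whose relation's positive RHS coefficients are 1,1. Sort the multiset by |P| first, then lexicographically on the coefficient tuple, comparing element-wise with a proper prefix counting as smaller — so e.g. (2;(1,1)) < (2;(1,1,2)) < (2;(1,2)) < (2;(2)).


Δ(Σ) — 7 vertices, 9 min non-faces:

  • {4,6}:  v_{4} + v_{6} = 0 ; sig = (2;())
  • {1,5}:  v_{1} + v_{5} = v_{3} ; sig = (2;(1))
  • {2,6}:  v_{2} + v_{6} = v_{3} ; sig = (2;(1))
  • {3,4}:  v_{3} + v_{4} = v_{2} ; sig = (2;(1))
  • {4,5}:  v_{4} + v_{5} = v_{0} + 2·v_{2} ; sig = (2;(1,2))
  • {5,6}:  v_{5} + v_{6} = v_{0} + 2·v_{3} ; sig = (2;(1,2))
  • {0,1,2}:  v_{0} + v_{1} + v_{2} = 0 ; sig = (3;())
  • {0,1,3}:  v_{0} + v_{1} + v_{3} = v_{6} ; sig = (3;(1))
  • {0,2,3}:  v_{0} + v_{2} + v_{3} = v_{5} ; sig = (3;(1))

Hence PRS(X_Σ) =
    |P|=2: 6 collections, coeffs (), (1), (1), (1), (1,2), (1,2)
    |P|=3: 3 collections, coeffs (), (1), (1)


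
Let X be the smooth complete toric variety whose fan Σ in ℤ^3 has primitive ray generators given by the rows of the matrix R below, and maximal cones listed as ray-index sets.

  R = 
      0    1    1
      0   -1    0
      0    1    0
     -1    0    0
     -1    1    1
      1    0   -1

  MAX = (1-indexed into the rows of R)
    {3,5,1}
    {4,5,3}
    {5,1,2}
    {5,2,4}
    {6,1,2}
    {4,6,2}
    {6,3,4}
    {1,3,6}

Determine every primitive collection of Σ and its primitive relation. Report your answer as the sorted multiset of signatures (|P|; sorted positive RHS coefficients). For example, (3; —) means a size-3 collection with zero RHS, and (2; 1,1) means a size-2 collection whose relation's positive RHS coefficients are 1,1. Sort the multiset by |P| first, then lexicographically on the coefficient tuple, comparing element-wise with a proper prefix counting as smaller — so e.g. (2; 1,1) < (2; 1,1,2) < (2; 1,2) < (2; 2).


Δ(Σ) — 6 vertices, 3 min non-faces:

  P = {2,3}:  v_{2} + v_{3} = 0  →  sig = (2; —)
  P = {1,4}:  v_{1} + v_{4} = v_{5}  →  sig = (2; 1)
  P = {5,6}:  v_{5} + v_{6} = v_{3}  →  sig = (2; 1)

Signatures (|P|; sorted positive RHS coefficients), sorted:
{ (2; —),  (2; 1) ×2 }


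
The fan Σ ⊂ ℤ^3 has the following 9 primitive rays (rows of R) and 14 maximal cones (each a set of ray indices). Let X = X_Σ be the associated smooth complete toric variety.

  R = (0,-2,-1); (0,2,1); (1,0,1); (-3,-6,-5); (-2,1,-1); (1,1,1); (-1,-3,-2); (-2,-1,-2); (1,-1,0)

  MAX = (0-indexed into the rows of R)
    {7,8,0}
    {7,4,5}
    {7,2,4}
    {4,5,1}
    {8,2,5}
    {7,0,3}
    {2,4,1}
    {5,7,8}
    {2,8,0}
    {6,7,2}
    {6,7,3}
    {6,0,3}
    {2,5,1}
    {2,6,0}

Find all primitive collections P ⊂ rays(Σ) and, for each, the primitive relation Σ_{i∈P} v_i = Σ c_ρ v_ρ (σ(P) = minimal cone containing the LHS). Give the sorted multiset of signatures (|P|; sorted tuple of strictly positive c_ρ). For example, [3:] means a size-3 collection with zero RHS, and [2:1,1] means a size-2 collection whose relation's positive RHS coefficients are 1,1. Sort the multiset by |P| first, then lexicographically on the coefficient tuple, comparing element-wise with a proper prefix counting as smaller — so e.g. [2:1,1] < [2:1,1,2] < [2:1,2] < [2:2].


20 collections generate NE(X_Σ); each relation:

  P={0,1}:  v_{0} + v_{1} = 0  so sig = [2:]
  P={0,4}:  v_{0} + v_{4} = v_{7}  so sig = [2:1]
  P={0,5}:  v_{0} + v_{5} = v_{8}  so sig = [2:1]
  P={1,7}:  v_{1} + v_{7} = v_{4}  so sig = [2:1]
  P={1,8}:  v_{1} + v_{8} = v_{5}  so sig = [2:1]
  P={5,6}:  v_{5} + v_{6} = v_{0}  so sig = [2:1]
  P={1,3}:  v_{1} + v_{3} = v_{6} + v_{7}  so sig = [2:1,1]
  P={1,6}:  v_{1} + v_{6} = v_{2} + v_{7}  so sig = [2:1,1]
  P={4,8}:  v_{4} + v_{8} = v_{5} + v_{7}  so sig = [2:1,1]
  P={3,4}:  v_{3} + v_{4} = v_{6} + 2·v_{7}  so sig = [2:1,2]
  P={3,5}:  v_{3} + v_{5} = 2·v_{0} + v_{7}  so sig = [2:1,2]
  P={4,6}:  v_{4} + v_{6} = v_{2} + 2·v_{7}  so sig = [2:1,2]
  P={3,8}:  v_{3} + v_{8} = 3·v_{0} + v_{7}  so sig = [2:1,3]
  P={2,3}:  v_{2} + v_{3} = 2·v_{6}  so sig = [2:2]
  P={6,8}:  v_{6} + v_{8} = 2·v_{0}  so sig = [2:2]
  P={2,5,7}:  v_{2} + v_{5} + v_{7} = 0  so sig = [3:]
  P={0,2,7}:  v_{0} + v_{2} + v_{7} = v_{6}  so sig = [3:1]
  P={0,6,7}:  v_{0} + v_{6} + v_{7} = v_{3}  so sig = [3:1]
  P={2,4,5}:  v_{2} + v_{4} + v_{5} = v_{1}  so sig = [3:1]
  P={2,7,8}:  v_{2} + v_{7} + v_{8} = v_{0}  so sig = [3:1]

so the primitive-relation signature multiset is
    [2:]
    [2:1]
    [2:1]
    [2:1]
    [2:1]
    [2:1]
    [2:1,1]
    [2:1,1]
    [2:1,1]
    [2:1,2]
    [2:1,2]
    [2:1,2]
    [2:1,3]
    [2:2]
    [2:2]
    [3:]
    [3:1]
    [3:1]
    [3:1]
    [3:1]


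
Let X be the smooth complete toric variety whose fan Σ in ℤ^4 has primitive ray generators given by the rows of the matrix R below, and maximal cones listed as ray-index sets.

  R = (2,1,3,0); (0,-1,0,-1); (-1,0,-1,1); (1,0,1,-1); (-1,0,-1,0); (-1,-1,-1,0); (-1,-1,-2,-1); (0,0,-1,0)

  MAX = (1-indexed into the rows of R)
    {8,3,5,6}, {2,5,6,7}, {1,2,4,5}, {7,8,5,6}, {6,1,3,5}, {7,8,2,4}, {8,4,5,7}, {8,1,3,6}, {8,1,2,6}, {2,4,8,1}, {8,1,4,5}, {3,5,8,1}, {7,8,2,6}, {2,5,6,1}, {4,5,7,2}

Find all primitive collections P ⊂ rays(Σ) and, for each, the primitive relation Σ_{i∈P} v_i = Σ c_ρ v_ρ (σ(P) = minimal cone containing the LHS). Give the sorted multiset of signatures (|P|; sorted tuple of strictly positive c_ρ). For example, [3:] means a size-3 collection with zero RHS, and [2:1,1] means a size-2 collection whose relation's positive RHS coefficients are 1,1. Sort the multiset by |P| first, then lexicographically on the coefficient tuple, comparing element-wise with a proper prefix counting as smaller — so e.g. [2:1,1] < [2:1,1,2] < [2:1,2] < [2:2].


Δ(Σ) — 8 vertices, 7 min non-faces:

  {3,4}:  v_{3} + v_{4} = 0  ⟹  sig = [2:]
  {1,7}:  v_{1} + v_{7} = v_{4}  ⟹  sig = [2:1]
  {2,3}:  v_{2} + v_{3} = v_{6}  ⟹  sig = [2:1]
  {4,6}:  v_{4} + v_{6} = v_{2}  ⟹  sig = [2:1]
  {3,7}:  v_{3} + v_{7} = v_{5} + v_{6} + v_{8}  ⟹  sig = [2:1,1,1]
  {2,5,8}:  v_{2} + v_{5} + v_{8} = v_{7}  ⟹  sig = [3:1]
  {1,5,6,8}:  v_{1} + v_{5} + v_{6} + v_{8} = 0  ⟹  sig = [4:]

Signatures (|P|; sorted positive RHS coefficients), sorted:
[[2:], [2:1], [2:1], [2:1], [2:1,1,1], [3:1], [4:]]
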